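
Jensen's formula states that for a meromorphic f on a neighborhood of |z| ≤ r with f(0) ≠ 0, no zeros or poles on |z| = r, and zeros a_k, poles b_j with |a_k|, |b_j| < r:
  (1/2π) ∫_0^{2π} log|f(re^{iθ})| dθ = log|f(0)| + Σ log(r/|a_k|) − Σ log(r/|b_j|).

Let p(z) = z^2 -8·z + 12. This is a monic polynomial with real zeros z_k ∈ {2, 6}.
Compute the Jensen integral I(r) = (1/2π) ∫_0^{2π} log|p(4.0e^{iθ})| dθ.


Zeros: 2, 6; r = 4.0.
Inside |z| < r: 2. Outside (|z| ≥ r): 6.
p(0) = 12, so log|p(0)| = log(12) = 2.4849.
Apply Jensen: I(r) = log|p(0)| + Σ_k log(r/|z_k|), summed over zeros inside |z| < r.
  log(r/|z_k|) for z_k = 2: log(4.0/2) = 0.6931
  Outside zeros (6) contribute nothing to the Jensen sum.
Sum over inside zeros: 0.6931.
I(r) = log|p(0)| + (inside sum) = 2.4849 + 0.6931 = 3.1781.
Note: since some zeros are outside |z| ≤ r, the simplified n·log(r) form does NOT apply — only the inside zeros contribute.

I(r) ≈ 3.1781.


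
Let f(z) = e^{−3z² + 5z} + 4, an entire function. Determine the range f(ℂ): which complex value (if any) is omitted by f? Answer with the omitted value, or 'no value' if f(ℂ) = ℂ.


Little Picard bounds the complement of f(ℂ) to at most one point.
The exponent g(z) = −3z² + 5z is a nonconstant polynomial, hence surjective onto ℂ. So e^{g(z)} takes every value in {e^w : w ∈ ℂ} = ℂ ∖ {0}. Adding 4 shifts the range to ℂ ∖ {4}. f omits exactly 4.

Omitted value: 4.


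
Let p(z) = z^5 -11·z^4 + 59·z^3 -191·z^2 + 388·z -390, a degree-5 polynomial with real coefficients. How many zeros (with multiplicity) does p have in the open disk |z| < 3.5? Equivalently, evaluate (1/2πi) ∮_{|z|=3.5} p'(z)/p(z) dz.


The zeros of p are: 3, (1 + 3i), (1 - 3i), (3 + 2i), (3 - 2i).
Their magnitudes are: 3, 3.162, 3.162, 3.606, 3.606.
Zeros with |z| < R = 3.5: 3, (1 + 3i), (1 - 3i).
Count = 3.
By the argument principle, (1/2πi) ∮_{|z|=R} p'(z)/p(z) dz equals exactly this count.

Number of zeros inside |z| < 3.5: 3.


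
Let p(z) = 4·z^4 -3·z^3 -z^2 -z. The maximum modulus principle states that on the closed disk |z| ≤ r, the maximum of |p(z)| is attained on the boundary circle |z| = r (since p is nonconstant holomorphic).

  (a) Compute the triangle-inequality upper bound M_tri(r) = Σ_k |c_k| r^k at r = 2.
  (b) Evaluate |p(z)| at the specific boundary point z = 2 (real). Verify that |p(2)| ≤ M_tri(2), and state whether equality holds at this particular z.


Coefficients: c_0 = 0, c_1 = -1, c_2 = -1, c_3 = -3, c_4 = 4. Radius r = 2.
Part (a). Triangle bound: M_tri(r) = Σ_k |c_k| r^k
  = |0|·2^0 + |-1|·2^1 + |-1|·2^2 + |-3|·2^3 + |4|·2^4
  = 0 + 2 + 4 + 24 + 64 = 94.
This bounds M(r) := max_{|z|=r} |p(z)| from above; equality holds iff all terms c_k z^k can be made to align in phase at a single z on |z|=r.
Part (b). At z = 2 (real, on the circle |z| = r):
  p(2) = (0)·2^0 + (-1)·2^1 + (-1)·2^2 + (-3)·2^3 + (4)·2^4 = 34.
  |p(2)| = 34.
Check: |p(2)| = 34 ≤ 94 = M_tri(2). ✓ Equality does not hold at z = 2 (the coefficients have mixed signs, so the terms do not all align in phase there).

M_tri(2) = 94; |p(2)| = 34; equality at z=2: no.


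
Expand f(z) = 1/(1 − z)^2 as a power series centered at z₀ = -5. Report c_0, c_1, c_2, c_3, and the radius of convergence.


Let w = z − z₀, so z = z₀ + w.
Then 1 − z = 1 − (z₀ + w) = (1 − z₀) − w = 6 − w.
f(z) = 1/(6 − w)^2 = (1/(6)^2) · (1 − w/(6))^{−2}.
By the binomial series (1−u)^{−2} = Σ_{n≥0} C(n+1, 1) u^n for |u|<1, with u = w/(6):
  c_n = C(n+1, 1) / (6)^(n+2).
  c_0 = 1/(6)^2 = 1/36.
  c_1 = 2/(6)^3 = 1/108.
  c_2 = 3/(6)^4 = 1/432.
  c_3 = 4/(6)^5 = 1/1944.
The series is valid for |w/d| < 1, i.e. |z − z₀| < |d|.
Radius of convergence: R = |1 − z₀| = |6| = 6 (distance from z₀ to the singularity z = 1).

c_0 = 1/36, c_1 = 1/108, c_2 = 1/432, c_3 = 1/1944; R = 6.


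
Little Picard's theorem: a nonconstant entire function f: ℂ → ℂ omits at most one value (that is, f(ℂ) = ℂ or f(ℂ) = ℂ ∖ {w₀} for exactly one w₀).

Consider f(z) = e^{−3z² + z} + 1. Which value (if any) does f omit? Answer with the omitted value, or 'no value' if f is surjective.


Little Picard bounds the complement of f(ℂ) to at most one point.
The exponent g(z) = −3z² + z is a nonconstant polynomial, hence surjective onto ℂ. So e^{g(z)} takes every value in {e^w : w ∈ ℂ} = ℂ ∖ {0}. Adding 1 shifts the range to ℂ ∖ {1}. f omits exactly 1.

Omitted value: 1.


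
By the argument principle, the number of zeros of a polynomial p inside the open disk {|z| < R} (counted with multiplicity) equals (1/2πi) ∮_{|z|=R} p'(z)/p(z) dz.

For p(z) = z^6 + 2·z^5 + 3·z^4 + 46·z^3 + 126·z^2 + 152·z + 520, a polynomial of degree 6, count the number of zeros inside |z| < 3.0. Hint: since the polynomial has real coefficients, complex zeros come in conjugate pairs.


The zeros of p are: (-3 + 1i), (-3 - 1i), (2 + 3i), (2 - 3i), (0 + 2i), (0 - 2i).
Their magnitudes are: 3.162, 3.162, 3.606, 3.606, 2, 2.
Zeros with |z| < R = 3.0: (0 + 2i), (0 - 2i).
Count = 2.
By the argument principle, (1/2πi) ∮_{|z|=R} p'(z)/p(z) dz equals exactly this count.

Number of zeros inside |z| < 3.0: 2.


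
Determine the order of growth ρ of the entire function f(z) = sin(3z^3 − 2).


Write sin(w) = (e^{iw} ± e^{−iw})/(2 or 2i), so |sin(w)| ≤ e^{|w|}. With w = 3z^3 − 2, |w| ≤ 3r^3 + 2 on |z|=r, giving M(r) ≤ e^{3r^3 + 2} and ρ ≤ 3. For the lower bound, choose z on |z|=r with 3z^3 purely imaginary of modulus 3r^3; then |sin(3z^3 − 2)| grows like e^{3r^3}/2, so ρ ≥ 3. Hence ρ = 3.
Therefore ρ = 3.

Order ρ = 3.


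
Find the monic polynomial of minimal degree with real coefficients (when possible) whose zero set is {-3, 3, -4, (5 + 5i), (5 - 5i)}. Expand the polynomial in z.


The polynomial is p(z) = ∏_{α ∈ S} (z − α), where S = {-3, 3, -4, (5 + 5i), (5 - 5i)}.
Expanding the product yields: p(z) = z^5 -6·z^4 + z^3 + 254·z^2 -90·z -1800.
Note conjugate pairs combine to real quadratics: (z − (5+5i))(z − (5−5i)) = z² − 10z + 50.
The resulting polynomial has degree 5 and real coefficients as required.

p(z) = z^5 -6·z^4 + z^3 + 254·z^2 -90·z -1800.


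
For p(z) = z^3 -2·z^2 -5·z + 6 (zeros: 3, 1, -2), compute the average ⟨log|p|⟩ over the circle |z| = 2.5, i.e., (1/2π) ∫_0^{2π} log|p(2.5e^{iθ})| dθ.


Zeros: -2, 1, 3; r = 2.5.
Inside |z| < r: -2, 1. Outside (|z| ≥ r): 3.
p(0) = 6, so log|p(0)| = log(6) = 1.7918.
Apply Jensen: I(r) = log|p(0)| + Σ_k log(r/|z_k|), summed over zeros inside |z| < r.
  log(r/|z_k|) for z_k = 1: log(2.5/1) = 0.9163
  log(r/|z_k|) for z_k = -2: log(2.5/2) = 0.2231
  Outside zeros (3) contribute nothing to the Jensen sum.
Sum over inside zeros: 1.1394.
I(r) = log|p(0)| + (inside sum) = 1.7918 + 1.1394 = 2.9312.
Note: since some zeros are outside |z| ≤ r, the simplified n·log(r) form does NOT apply — only the inside zeros contribute.

I(r) ≈ 2.9312.


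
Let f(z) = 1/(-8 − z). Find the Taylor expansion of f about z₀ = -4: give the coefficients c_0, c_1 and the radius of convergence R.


Let w = z − z₀, so z = z₀ + w.
Then -8 − z = -8 − (z₀ + w) = (-8 − z₀) − w = -4 − w.
f(z) = 1/(-4 − w) = (1/(-4)) · 1/(1 − w/(-4)) = Σ_{n≥0} w^n / (-4)^(n+1).
So c_n = 1/(-4)^(n+1):
  c_0 = 1/(-4)^1 = -1/4.
  c_1 = 1/(-4)^2 = 1/16.
The series is valid for |w/d| < 1, i.e. |z − z₀| < |d|.
Radius of convergence: R = |-8 − z₀| = |-4| = 4 (distance from z₀ to the singularity z = -8).

c_0 = -1/4, c_1 = 1/16; R = 4.


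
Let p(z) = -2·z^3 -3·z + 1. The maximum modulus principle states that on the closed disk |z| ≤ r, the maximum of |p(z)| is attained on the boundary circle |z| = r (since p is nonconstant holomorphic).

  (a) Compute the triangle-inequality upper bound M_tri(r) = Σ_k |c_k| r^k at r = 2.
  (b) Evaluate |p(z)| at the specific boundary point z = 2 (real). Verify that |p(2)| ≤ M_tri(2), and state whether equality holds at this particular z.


Coefficients: c_0 = 1, c_1 = -3, c_2 = 0, c_3 = -2. Radius r = 2.
Part (a). Triangle bound: M_tri(r) = Σ_k |c_k| r^k
  = |1|·2^0 + |-3|·2^1 + |0|·2^2 + |-2|·2^3
  = 1 + 6 + 0 + 16 = 23.
This bounds M(r) := max_{|z|=r} |p(z)| from above; equality holds iff all terms c_k z^k can be made to align in phase at a single z on |z|=r.
Part (b). At z = 2 (real, on the circle |z| = r):
  p(2) = (1)·2^0 + (-3)·2^1 + (0)·2^2 + (-2)·2^3 = -21.
  |p(2)| = 21.
Check: |p(2)| = 21 ≤ 23 = M_tri(2). ✓ Equality does not hold at z = 2 (the coefficients have mixed signs, so the terms do not all align in phase there).

M_tri(2) = 23; |p(2)| = 21; equality at z=2: no.


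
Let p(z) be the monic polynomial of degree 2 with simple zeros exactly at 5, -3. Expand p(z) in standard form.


The polynomial is p(z) = ∏_{α ∈ S} (z − α), where S = {5, -3}.
Expanding the product yields: p(z) = z^2 -2·z -15.
The resulting polynomial has degree 2 and real coefficients as required.

p(z) = z^2 -2·z -15.


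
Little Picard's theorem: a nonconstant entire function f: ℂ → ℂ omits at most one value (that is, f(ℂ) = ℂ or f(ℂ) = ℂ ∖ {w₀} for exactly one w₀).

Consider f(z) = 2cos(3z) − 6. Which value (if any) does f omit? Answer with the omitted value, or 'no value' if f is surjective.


Little Picard bounds the complement of f(ℂ) to at most one point.
cos is entire and surjective onto ℂ: for every w ∈ ℂ, cos(ζ) = w has a solution ζ ∈ ℂ (e.g., via the complex inverse arccos). With ζ = 3z this gives z = ζ/(3). Then 2·cos(3z) takes every value in 2·ℂ = ℂ, and adding -6 is a bijection of ℂ. So f is surjective and omits no value. (Note: only on the real line is cos bounded by [−1, 1].)

Omitted value: no value.


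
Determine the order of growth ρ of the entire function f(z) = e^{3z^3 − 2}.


|e^{3z^3 − 2}| = e^{Re(3·z^3) + -2} ≤ e^{3|z|^3 + -2} = e^{3r^3 + -2} on |z| = r, so ρ ≤ 3. Choosing z on |z|=r so that 3·z^3 is real positive (always possible by picking arg z appropriately) gives |f(z)| = e^{3r^3 + -2}, matching the bound. The additive constant -2 does not affect log log M(r) ~ 3·log r. Hence ρ = 3.
Therefore ρ = 3.

Order ρ = 3.


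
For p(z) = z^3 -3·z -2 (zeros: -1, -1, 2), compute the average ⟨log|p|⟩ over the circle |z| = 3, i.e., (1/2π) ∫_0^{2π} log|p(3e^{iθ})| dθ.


Zeros: -1, -1, 2; r = 3.
Inside |z| < r: -1, -1, 2. Outside (|z| ≥ r): ∅.
p(0) = -2, so log|p(0)| = log(2) = 0.6931.
Apply Jensen: I(r) = log|p(0)| + Σ_k log(r/|z_k|), summed over zeros inside |z| < r.
  log(r/|z_k|) for z_k = -1: log(3/1) = 1.0986
  log(r/|z_k|) for z_k = -1: log(3/1) = 1.0986
  log(r/|z_k|) for z_k = 2: log(3/2) = 0.4055
Sum over inside zeros: 2.6027.
I(r) = log|p(0)| + (inside sum) = 0.6931 + 2.6027 = 3.2958.
Closed form (all zeros inside, monic): I(r) = n·log(r) = 3·log(3) = 3.2958. ✓

I(r) ≈ 3.2958.


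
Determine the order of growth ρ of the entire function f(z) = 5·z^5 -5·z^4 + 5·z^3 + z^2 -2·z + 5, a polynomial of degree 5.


|f(z)| ≤ Σ|c_k|·r^k = O(r^5) as r → ∞. Polynomial growth is O(e^{r^ε}) for every ε > 0 (since r^5/e^{r^ε} → 0), so ρ ≤ ε for all ε > 0, i.e. ρ = 0. Every nonconstant polynomial has order 0.
Therefore ρ = 0.

Order ρ = 0.


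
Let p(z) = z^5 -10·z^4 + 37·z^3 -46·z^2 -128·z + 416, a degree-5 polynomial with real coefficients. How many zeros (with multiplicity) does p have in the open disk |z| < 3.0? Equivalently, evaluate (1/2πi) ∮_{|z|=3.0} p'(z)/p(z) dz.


The zeros of p are: 4, -2, (2 + 3i), (2 - 3i), 4.
Their magnitudes are: 4, 2, 3.606, 3.606, 4.
Zeros with |z| < R = 3.0: -2.
Count = 1.
By the argument principle, (1/2πi) ∮_{|z|=R} p'(z)/p(z) dz equals exactly this count.

Number of zeros inside |z| < 3.0: 1.


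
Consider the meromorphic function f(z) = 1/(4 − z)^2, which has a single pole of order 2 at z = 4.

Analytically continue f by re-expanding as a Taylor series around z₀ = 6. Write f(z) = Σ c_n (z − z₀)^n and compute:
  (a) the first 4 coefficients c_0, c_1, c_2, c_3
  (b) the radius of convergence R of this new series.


Let w = z − z₀, so z = z₀ + w.
Then 4 − z = 4 − (z₀ + w) = (4 − z₀) − w = -2 − w.
f(z) = 1/(-2 − w)^2 = (1/(-2)^2) · (1 − w/(-2))^{−2}.
By the binomial series (1−u)^{−2} = Σ_{n≥0} C(n+1, 1) u^n for |u|<1, with u = w/(-2):
  c_n = C(n+1, 1) / (-2)^(n+2).
  c_0 = 1/(-2)^2 = 1/4.
  c_1 = 2/(-2)^3 = -1/4.
  c_2 = 3/(-2)^4 = 3/16.
  c_3 = 4/(-2)^5 = -1/8.
The series is valid for |w/d| < 1, i.e. |z − z₀| < |d|.
Radius of convergence: R = |4 − z₀| = |-2| = 2 (distance from z₀ to the singularity z = 4).

c_0 = 1/4, c_1 = -1/4, c_2 = 3/16, c_3 = -1/8; R = 2.


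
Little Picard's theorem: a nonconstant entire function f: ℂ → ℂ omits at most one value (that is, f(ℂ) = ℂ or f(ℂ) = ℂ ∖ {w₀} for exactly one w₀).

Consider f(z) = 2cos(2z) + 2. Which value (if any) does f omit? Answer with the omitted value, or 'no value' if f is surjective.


Little Picard bounds the complement of f(ℂ) to at most one point.
cos is entire and surjective onto ℂ: for every w ∈ ℂ, cos(ζ) = w has a solution ζ ∈ ℂ (e.g., via the complex inverse arccos). With ζ = 2z this gives z = ζ/(2). Then 2·cos(2z) takes every value in 2·ℂ = ℂ, and adding 2 is a bijection of ℂ. So f is surjective and omits no value. (Note: only on the real line is cos bounded by [−1, 1].)

Omitted value: no value.


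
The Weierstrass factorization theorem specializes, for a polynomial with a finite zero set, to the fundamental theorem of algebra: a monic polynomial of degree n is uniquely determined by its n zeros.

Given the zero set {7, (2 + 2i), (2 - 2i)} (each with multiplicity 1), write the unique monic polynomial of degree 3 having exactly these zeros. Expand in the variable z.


The polynomial is p(z) = ∏_{α ∈ S} (z − α), where S = {7, (2 + 2i), (2 - 2i)}.
Expanding the product yields: p(z) = z^3 -11·z^2 + 36·z -56.
Note conjugate pairs combine to real quadratics: (z − (2+2i))(z − (2−2i)) = z² − 4z + 8.
The resulting polynomial has degree 3 and real coefficients as required.

p(z) = z^3 -11·z^2 + 36·z -56.


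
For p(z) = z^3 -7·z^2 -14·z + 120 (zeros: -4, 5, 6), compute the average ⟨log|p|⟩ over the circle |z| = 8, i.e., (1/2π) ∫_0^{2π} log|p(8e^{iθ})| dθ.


Zeros: -4, 5, 6; r = 8.
Inside |z| < r: -4, 5, 6. Outside (|z| ≥ r): ∅.
p(0) = 120, so log|p(0)| = log(120) = 4.7875.
Apply Jensen: I(r) = log|p(0)| + Σ_k log(r/|z_k|), summed over zeros inside |z| < r.
  log(r/|z_k|) for z_k = -4: log(8/4) = 0.6931
  log(r/|z_k|) for z_k = 5: log(8/5) = 0.4700
  log(r/|z_k|) for z_k = 6: log(8/6) = 0.2877
Sum over inside zeros: 1.4508.
I(r) = log|p(0)| + (inside sum) = 4.7875 + 1.4508 = 6.2383.
Closed form (all zeros inside, monic): I(r) = n·log(r) = 3·log(8) = 6.2383. ✓

I(r) ≈ 6.2383.


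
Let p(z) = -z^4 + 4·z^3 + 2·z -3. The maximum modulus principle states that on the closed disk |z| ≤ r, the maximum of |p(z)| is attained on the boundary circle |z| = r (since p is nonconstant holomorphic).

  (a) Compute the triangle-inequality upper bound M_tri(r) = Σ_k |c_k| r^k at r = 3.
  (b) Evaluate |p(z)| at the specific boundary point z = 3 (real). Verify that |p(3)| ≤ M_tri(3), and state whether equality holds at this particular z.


Coefficients: c_0 = -3, c_1 = 2, c_2 = 0, c_3 = 4, c_4 = -1. Radius r = 3.
Part (a). Triangle bound: M_tri(r) = Σ_k |c_k| r^k
  = |-3|·3^0 + |2|·3^1 + |0|·3^2 + |4|·3^3 + |-1|·3^4
  = 3 + 6 + 0 + 108 + 81 = 198.
This bounds M(r) := max_{|z|=r} |p(z)| from above; equality holds iff all terms c_k z^k can be made to align in phase at a single z on |z|=r.
Part (b). At z = 3 (real, on the circle |z| = r):
  p(3) = (-3)·3^0 + (2)·3^1 + (0)·3^2 + (4)·3^3 + (-1)·3^4 = 30.
  |p(3)| = 30.
Check: |p(3)| = 30 ≤ 198 = M_tri(3). ✓ Equality does not hold at z = 3 (the coefficients have mixed signs, so the terms do not all align in phase there).

M_tri(3) = 198; |p(3)| = 30; equality at z=3: no.


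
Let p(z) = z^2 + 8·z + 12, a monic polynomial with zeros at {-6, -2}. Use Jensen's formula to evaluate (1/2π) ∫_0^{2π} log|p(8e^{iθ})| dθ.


Zeros: -6, -2; r = 8.
Inside |z| < r: -6, -2. Outside (|z| ≥ r): ∅.
p(0) = 12, so log|p(0)| = log(12) = 2.4849.
Apply Jensen: I(r) = log|p(0)| + Σ_k log(r/|z_k|), summed over zeros inside |z| < r.
  log(r/|z_k|) for z_k = -6: log(8/6) = 0.2877
  log(r/|z_k|) for z_k = -2: log(8/2) = 1.3863
Sum over inside zeros: 1.6740.
I(r) = log|p(0)| + (inside sum) = 2.4849 + 1.6740 = 4.1589.
Closed form (all zeros inside, monic): I(r) = n·log(r) = 2·log(8) = 4.1589. ✓

I(r) ≈ 4.1589.


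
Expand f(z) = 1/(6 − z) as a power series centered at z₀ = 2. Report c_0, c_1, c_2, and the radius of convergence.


Let w = z − z₀, so z = z₀ + w.
Then 6 − z = 6 − (z₀ + w) = (6 − z₀) − w = 4 − w.
f(z) = 1/(4 − w) = (1/(4)) · 1/(1 − w/(4)) = Σ_{n≥0} w^n / (4)^(n+1).
So c_n = 1/(4)^(n+1):
  c_0 = 1/(4)^1 = 1/4.
  c_1 = 1/(4)^2 = 1/16.
  c_2 = 1/(4)^3 = 1/64.
The series is valid for |w/d| < 1, i.e. |z − z₀| < |d|.
Radius of convergence: R = |6 − z₀| = |4| = 4 (distance from z₀ to the singularity z = 6).

c_0 = 1/4, c_1 = 1/16, c_2 = 1/64; R = 4.


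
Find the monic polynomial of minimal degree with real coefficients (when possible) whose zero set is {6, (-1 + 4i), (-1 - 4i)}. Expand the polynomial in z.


The polynomial is p(z) = ∏_{α ∈ S} (z − α), where S = {6, (-1 + 4i), (-1 - 4i)}.
Expanding the product yields: p(z) = z^3 -4·z^2 + 5·z -102.
Note conjugate pairs combine to real quadratics: (z − (-1+4i))(z − (-1−4i)) = z² + 2z + 17.
The resulting polynomial has degree 3 and real coefficients as required.

p(z) = z^3 -4·z^2 + 5·z -102.


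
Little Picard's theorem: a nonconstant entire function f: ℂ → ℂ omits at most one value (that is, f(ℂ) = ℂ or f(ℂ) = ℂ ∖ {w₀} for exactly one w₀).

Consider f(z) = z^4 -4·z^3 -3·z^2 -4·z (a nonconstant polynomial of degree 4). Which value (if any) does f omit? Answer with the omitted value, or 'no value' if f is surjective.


Little Picard bounds the complement of f(ℂ) to at most one point.
For every w ∈ ℂ, the equation p(z) − w = 0 is a nonconstant polynomial in z and hence has at least one root by the fundamental theorem of algebra. So p is surjective onto ℂ, omitting no value.

Omitted value: no value.


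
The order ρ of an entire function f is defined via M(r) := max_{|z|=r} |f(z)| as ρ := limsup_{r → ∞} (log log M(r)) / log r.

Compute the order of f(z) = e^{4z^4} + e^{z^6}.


Each summand is entire of order 4 and 6 respectively (as in the single-exponential case). The order of a sum is at most the max of the orders, so ρ ≤ 6. For the lower bound: on |z|=r choose arg z so that 1z^6 is real positive; then |e^{1z^6}| = e^{1r^6} while |e^{4z^4}| ≤ e^{4r^4} = o(e^{1r^6}). So |f| ≥ e^{1r^6}(1 − o(1)) and ρ ≥ 6. Hence ρ = max(4, 6) = 6.
Therefore ρ = 6.

Order ρ = 6.


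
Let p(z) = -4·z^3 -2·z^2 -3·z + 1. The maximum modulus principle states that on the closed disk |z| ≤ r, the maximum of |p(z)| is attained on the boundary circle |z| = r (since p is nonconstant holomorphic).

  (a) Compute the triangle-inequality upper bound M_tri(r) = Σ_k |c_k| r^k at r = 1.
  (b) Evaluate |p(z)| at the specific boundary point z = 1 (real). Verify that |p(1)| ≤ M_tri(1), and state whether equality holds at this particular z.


Coefficients: c_0 = 1, c_1 = -3, c_2 = -2, c_3 = -4. Radius r = 1.
Part (a). Triangle bound: M_tri(r) = Σ_k |c_k| r^k
  = |1|·1^0 + |-3|·1^1 + |-2|·1^2 + |-4|·1^3
  = 1 + 3 + 2 + 4 = 10.
This bounds M(r) := max_{|z|=r} |p(z)| from above; equality holds iff all terms c_k z^k can be made to align in phase at a single z on |z|=r.
Part (b). At z = 1 (real, on the circle |z| = r):
  p(1) = (1)·1^0 + (-3)·1^1 + (-2)·1^2 + (-4)·1^3 = -8.
  |p(1)| = 8.
Check: |p(1)| = 8 ≤ 10 = M_tri(1). ✓ Equality does not hold at z = 1 (the coefficients have mixed signs, so the terms do not all align in phase there).

M_tri(1) = 10; |p(1)| = 8; equality at z=1: no.


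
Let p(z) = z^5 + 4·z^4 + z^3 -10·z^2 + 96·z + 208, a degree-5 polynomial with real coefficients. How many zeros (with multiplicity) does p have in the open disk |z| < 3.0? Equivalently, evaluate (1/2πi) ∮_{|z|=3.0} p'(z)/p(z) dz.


The zeros of p are: -2, (-3 + 2i), (-3 - 2i), (2 + 2i), (2 - 2i).
Their magnitudes are: 2, 3.606, 3.606, 2.828, 2.828.
Zeros with |z| < R = 3.0: -2, (2 + 2i), (2 - 2i).
Count = 3.
By the argument principle, (1/2πi) ∮_{|z|=R} p'(z)/p(z) dz equals exactly this count.

Number of zeros inside |z| < 3.0: 3.


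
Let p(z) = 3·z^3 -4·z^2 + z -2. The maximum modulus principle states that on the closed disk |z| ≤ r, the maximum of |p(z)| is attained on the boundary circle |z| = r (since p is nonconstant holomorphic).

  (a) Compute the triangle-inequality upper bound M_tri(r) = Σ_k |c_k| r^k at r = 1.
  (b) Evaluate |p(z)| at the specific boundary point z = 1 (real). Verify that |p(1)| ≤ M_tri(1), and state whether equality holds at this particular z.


Coefficients: c_0 = -2, c_1 = 1, c_2 = -4, c_3 = 3. Radius r = 1.
Part (a). Triangle bound: M_tri(r) = Σ_k |c_k| r^k
  = |-2|·1^0 + |1|·1^1 + |-4|·1^2 + |3|·1^3
  = 2 + 1 + 4 + 3 = 10.
This bounds M(r) := max_{|z|=r} |p(z)| from above; equality holds iff all terms c_k z^k can be made to align in phase at a single z on |z|=r.
Part (b). At z = 1 (real, on the circle |z| = r):
  p(1) = (-2)·1^0 + (1)·1^1 + (-4)·1^2 + (3)·1^3 = -2.
  |p(1)| = 2.
Check: |p(1)| = 2 ≤ 10 = M_tri(1). ✓ Equality does not hold at z = 1 (the coefficients have mixed signs, so the terms do not all align in phase there).

M_tri(1) = 10; |p(1)| = 2; equality at z=1: no.


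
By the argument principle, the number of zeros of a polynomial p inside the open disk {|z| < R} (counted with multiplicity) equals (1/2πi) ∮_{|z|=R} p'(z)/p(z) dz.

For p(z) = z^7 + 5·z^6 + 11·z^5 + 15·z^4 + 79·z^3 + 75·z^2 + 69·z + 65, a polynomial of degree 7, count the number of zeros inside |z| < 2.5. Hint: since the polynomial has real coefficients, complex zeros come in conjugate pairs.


The zeros of p are: -1, (1 + 2i), (1 - 2i), (0 + 1i), (0 - 1i), (-3 + 2i), (-3 - 2i).
Their magnitudes are: 1, 2.236, 2.236, 1, 1, 3.606, 3.606.
Zeros with |z| < R = 2.5: -1, (1 + 2i), (1 - 2i), (0 + 1i), (0 - 1i).
Count = 5.
By the argument principle, (1/2πi) ∮_{|z|=R} p'(z)/p(z) dz equals exactly this count.

Number of zeros inside |z| < 2.5: 5.


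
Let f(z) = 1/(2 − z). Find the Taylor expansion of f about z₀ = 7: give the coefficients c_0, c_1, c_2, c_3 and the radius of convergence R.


Let w = z − z₀, so z = z₀ + w.
Then 2 − z = 2 − (z₀ + w) = (2 − z₀) − w = -5 − w.
f(z) = 1/(-5 − w) = (1/(-5)) · 1/(1 − w/(-5)) = Σ_{n≥0} w^n / (-5)^(n+1).
So c_n = 1/(-5)^(n+1):
  c_0 = 1/(-5)^1 = -1/5.
  c_1 = 1/(-5)^2 = 1/25.
  c_2 = 1/(-5)^3 = -1/125.
  c_3 = 1/(-5)^4 = 1/625.
The series is valid for |w/d| < 1, i.e. |z − z₀| < |d|.
Radius of convergence: R = |2 − z₀| = |-5| = 5 (distance from z₀ to the singularity z = 2).

c_0 = -1/5, c_1 = 1/25, c_2 = -1/125, c_3 = 1/625; R = 5.


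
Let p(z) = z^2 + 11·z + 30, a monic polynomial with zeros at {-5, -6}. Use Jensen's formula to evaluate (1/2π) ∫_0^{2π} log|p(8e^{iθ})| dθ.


Zeros: -6, -5; r = 8.
Inside |z| < r: -6, -5. Outside (|z| ≥ r): ∅.
p(0) = 30, so log|p(0)| = log(30) = 3.4012.
Apply Jensen: I(r) = log|p(0)| + Σ_k log(r/|z_k|), summed over zeros inside |z| < r.
  log(r/|z_k|) for z_k = -5: log(8/5) = 0.4700
  log(r/|z_k|) for z_k = -6: log(8/6) = 0.2877
Sum over inside zeros: 0.7577.
I(r) = log|p(0)| + (inside sum) = 3.4012 + 0.7577 = 4.1589.
Closed form (all zeros inside, monic): I(r) = n·log(r) = 2·log(8) = 4.1589. ✓

I(r) ≈ 4.1589.


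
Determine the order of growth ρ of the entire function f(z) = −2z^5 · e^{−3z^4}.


M(r) = max_{|z|=r} |-2|·|z|^5·|e^{−3z^4}| = 2·r^5 · e^{3r^4} (the factors attain their maxima compatibly on |z|=r). Then log M(r) = log 2 + 5·log r + 3r^4, dominated by the last term, so log log M(r) ~ 4·log r. The polynomial factor -2z^5 contributes only a log r term and does not affect the order. ρ = 4.
Therefore ρ = 4.

Order ρ = 4.


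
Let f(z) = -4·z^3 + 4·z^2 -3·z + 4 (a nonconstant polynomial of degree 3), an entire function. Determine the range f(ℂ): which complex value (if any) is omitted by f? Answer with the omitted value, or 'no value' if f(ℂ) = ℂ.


Little Picard bounds the complement of f(ℂ) to at most one point.
For every w ∈ ℂ, the equation p(z) − w = 0 is a nonconstant polynomial in z and hence has at least one root by the fundamental theorem of algebra. So p is surjective onto ℂ, omitting no value.

Omitted value: no value.


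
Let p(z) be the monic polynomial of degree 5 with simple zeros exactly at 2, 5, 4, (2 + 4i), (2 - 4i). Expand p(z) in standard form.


The polynomial is p(z) = ∏_{α ∈ S} (z − α), where S = {2, 5, 4, (2 + 4i), (2 - 4i)}.
Expanding the product yields: p(z) = z^5 -15·z^4 + 102·z^3 -412·z^2 + 920·z -800.
Note conjugate pairs combine to real quadratics: (z − (2+4i))(z − (2−4i)) = z² − 4z + 20.
The resulting polynomial has degree 5 and real coefficients as required.

p(z) = z^5 -15·z^4 + 102·z^3 -412·z^2 + 920·z -800.


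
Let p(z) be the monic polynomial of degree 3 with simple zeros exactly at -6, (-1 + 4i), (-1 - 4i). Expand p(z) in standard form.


The polynomial is p(z) = ∏_{α ∈ S} (z − α), where S = {-6, (-1 + 4i), (-1 - 4i)}.
Expanding the product yields: p(z) = z^3 + 8·z^2 + 29·z + 102.
Note conjugate pairs combine to real quadratics: (z − (-1+4i))(z − (-1−4i)) = z² + 2z + 17.
The resulting polynomial has degree 3 and real coefficients as required.

p(z) = z^3 + 8·z^2 + 29·z + 102.


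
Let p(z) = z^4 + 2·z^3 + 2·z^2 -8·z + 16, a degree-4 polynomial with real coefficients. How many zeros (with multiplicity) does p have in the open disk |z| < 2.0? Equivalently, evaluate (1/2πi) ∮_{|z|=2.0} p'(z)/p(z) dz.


The zeros of p are: (-2 + 2i), (-2 - 2i), (1 + 1i), (1 - 1i).
Their magnitudes are: 2.828, 2.828, 1.414, 1.414.
Zeros with |z| < R = 2.0: (1 + 1i), (1 - 1i).
Count = 2.
By the argument principle, (1/2πi) ∮_{|z|=R} p'(z)/p(z) dz equals exactly this count.

Number of zeros inside |z| < 2.0: 2.


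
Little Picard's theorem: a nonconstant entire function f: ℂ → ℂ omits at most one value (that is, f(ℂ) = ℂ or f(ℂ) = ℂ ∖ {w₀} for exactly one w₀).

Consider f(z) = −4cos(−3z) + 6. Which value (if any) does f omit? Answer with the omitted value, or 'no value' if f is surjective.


Little Picard bounds the complement of f(ℂ) to at most one point.
cos is entire and surjective onto ℂ: for every w ∈ ℂ, cos(ζ) = w has a solution ζ ∈ ℂ (e.g., via the complex inverse arccos). With ζ = −3z this gives z = ζ/(-3). Then -4·cos(−3z) takes every value in -4·ℂ = ℂ, and adding 6 is a bijection of ℂ. So f is surjective and omits no value. (Note: only on the real line is cos bounded by [−1, 1].)

Omitted value: no value.


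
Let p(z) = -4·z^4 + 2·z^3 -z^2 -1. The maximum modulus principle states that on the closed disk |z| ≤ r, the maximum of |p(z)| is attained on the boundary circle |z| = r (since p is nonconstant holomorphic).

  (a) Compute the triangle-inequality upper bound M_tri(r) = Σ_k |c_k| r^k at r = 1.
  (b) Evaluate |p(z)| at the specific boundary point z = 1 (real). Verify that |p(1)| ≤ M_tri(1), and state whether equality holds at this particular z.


Coefficients: c_0 = -1, c_1 = 0, c_2 = -1, c_3 = 2, c_4 = -4. Radius r = 1.
Part (a). Triangle bound: M_tri(r) = Σ_k |c_k| r^k
  = |-1|·1^0 + |0|·1^1 + |-1|·1^2 + |2|·1^3 + |-4|·1^4
  = 1 + 0 + 1 + 2 + 4 = 8.
This bounds M(r) := max_{|z|=r} |p(z)| from above; equality holds iff all terms c_k z^k can be made to align in phase at a single z on |z|=r.
Part (b). At z = 1 (real, on the circle |z| = r):
  p(1) = (-1)·1^0 + (0)·1^1 + (-1)·1^2 + (2)·1^3 + (-4)·1^4 = -4.
  |p(1)| = 4.
Check: |p(1)| = 4 ≤ 8 = M_tri(1). ✓ Equality does not hold at z = 1 (the coefficients have mixed signs, so the terms do not all align in phase there).

M_tri(1) = 8; |p(1)| = 4; equality at z=1: no.


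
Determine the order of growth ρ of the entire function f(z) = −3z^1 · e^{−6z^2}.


M(r) = max_{|z|=r} |-3|·|z|^1·|e^{−6z^2}| = 3·r^1 · e^{6r^2} (the factors attain their maxima compatibly on |z|=r). Then log M(r) = log 3 + 1·log r + 6r^2, dominated by the last term, so log log M(r) ~ 2·log r. The polynomial factor -3z^1 contributes only a log r term and does not affect the order. ρ = 2.
Therefore ρ = 2.

Order ρ = 2.


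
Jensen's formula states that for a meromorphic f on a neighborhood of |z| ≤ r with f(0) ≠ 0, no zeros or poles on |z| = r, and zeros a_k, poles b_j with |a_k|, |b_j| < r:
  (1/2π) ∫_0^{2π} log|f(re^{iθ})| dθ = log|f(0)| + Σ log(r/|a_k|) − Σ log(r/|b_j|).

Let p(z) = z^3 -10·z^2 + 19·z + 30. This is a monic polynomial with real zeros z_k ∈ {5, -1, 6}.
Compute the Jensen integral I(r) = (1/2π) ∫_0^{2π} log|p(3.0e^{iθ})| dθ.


Zeros: -1, 5, 6; r = 3.0.
Inside |z| < r: -1. Outside (|z| ≥ r): 5, 6.
p(0) = 30, so log|p(0)| = log(30) = 3.4012.
Apply Jensen: I(r) = log|p(0)| + Σ_k log(r/|z_k|), summed over zeros inside |z| < r.
  log(r/|z_k|) for z_k = -1: log(3.0/1) = 1.0986
  Outside zeros (5, 6) contribute nothing to the Jensen sum.
Sum over inside zeros: 1.0986.
I(r) = log|p(0)| + (inside sum) = 3.4012 + 1.0986 = 4.4998.
Note: since some zeros are outside |z| ≤ r, the simplified n·log(r) form does NOT apply — only the inside zeros contribute.

I(r) ≈ 4.4998.


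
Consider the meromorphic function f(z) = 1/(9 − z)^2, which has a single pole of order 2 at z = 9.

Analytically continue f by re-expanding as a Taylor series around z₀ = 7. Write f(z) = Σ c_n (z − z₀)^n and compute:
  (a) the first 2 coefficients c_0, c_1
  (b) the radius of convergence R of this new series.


Let w = z − z₀, so z = z₀ + w.
Then 9 − z = 9 − (z₀ + w) = (9 − z₀) − w = 2 − w.
f(z) = 1/(2 − w)^2 = (1/(2)^2) · (1 − w/(2))^{−2}.
By the binomial series (1−u)^{−2} = Σ_{n≥0} C(n+1, 1) u^n for |u|<1, with u = w/(2):
  c_n = C(n+1, 1) / (2)^(n+2).
  c_0 = 1/(2)^2 = 1/4.
  c_1 = 2/(2)^3 = 1/4.
The series is valid for |w/d| < 1, i.e. |z − z₀| < |d|.
Radius of convergence: R = |9 − z₀| = |2| = 2 (distance from z₀ to the singularity z = 9).

c_0 = 1/4, c_1 = 1/4; R = 2.


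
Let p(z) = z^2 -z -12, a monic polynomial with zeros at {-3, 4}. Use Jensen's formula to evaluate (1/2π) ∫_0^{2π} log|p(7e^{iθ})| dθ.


Zeros: -3, 4; r = 7.
Inside |z| < r: -3, 4. Outside (|z| ≥ r): ∅.
p(0) = -12, so log|p(0)| = log(12) = 2.4849.
Apply Jensen: I(r) = log|p(0)| + Σ_k log(r/|z_k|), summed over zeros inside |z| < r.
  log(r/|z_k|) for z_k = -3: log(7/3) = 0.8473
  log(r/|z_k|) for z_k = 4: log(7/4) = 0.5596
Sum over inside zeros: 1.4069.
I(r) = log|p(0)| + (inside sum) = 2.4849 + 1.4069 = 3.8918.
Closed form (all zeros inside, monic): I(r) = n·log(r) = 2·log(7) = 3.8918. ✓

I(r) ≈ 3.8918.


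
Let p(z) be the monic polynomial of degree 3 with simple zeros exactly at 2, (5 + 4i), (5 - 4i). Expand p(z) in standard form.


The polynomial is p(z) = ∏_{α ∈ S} (z − α), where S = {2, (5 + 4i), (5 - 4i)}.
Expanding the product yields: p(z) = z^3 -12·z^2 + 61·z -82.
Note conjugate pairs combine to real quadratics: (z − (5+4i))(z − (5−4i)) = z² − 10z + 41.
The resulting polynomial has degree 3 and real coefficients as required.

p(z) = z^3 -12·z^2 + 61·z -82.


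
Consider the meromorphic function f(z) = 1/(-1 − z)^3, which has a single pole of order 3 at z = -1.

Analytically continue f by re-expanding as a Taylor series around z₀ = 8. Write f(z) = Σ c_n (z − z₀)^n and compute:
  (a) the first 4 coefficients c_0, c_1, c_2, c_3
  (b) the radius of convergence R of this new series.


Let w = z − z₀, so z = z₀ + w.
Then -1 − z = -1 − (z₀ + w) = (-1 − z₀) − w = -9 − w.
f(z) = 1/(-9 − w)^3 = (1/(-9)^3) · (1 − w/(-9))^{−3}.
By the binomial series (1−u)^{−3} = Σ_{n≥0} C(n+2, 2) u^n for |u|<1, with u = w/(-9):
  c_n = C(n+2, 2) / (-9)^(n+3).
  c_0 = 1/(-9)^3 = -1/729.
  c_1 = 3/(-9)^4 = 1/2187.
  c_2 = 6/(-9)^5 = -2/19683.
  c_3 = 10/(-9)^6 = 10/531441.
The series is valid for |w/d| < 1, i.e. |z − z₀| < |d|.
Radius of convergence: R = |-1 − z₀| = |-9| = 9 (distance from z₀ to the singularity z = -1).

c_0 = -1/729, c_1 = 1/2187, c_2 = -2/19683, c_3 = 10/531441; R = 9.


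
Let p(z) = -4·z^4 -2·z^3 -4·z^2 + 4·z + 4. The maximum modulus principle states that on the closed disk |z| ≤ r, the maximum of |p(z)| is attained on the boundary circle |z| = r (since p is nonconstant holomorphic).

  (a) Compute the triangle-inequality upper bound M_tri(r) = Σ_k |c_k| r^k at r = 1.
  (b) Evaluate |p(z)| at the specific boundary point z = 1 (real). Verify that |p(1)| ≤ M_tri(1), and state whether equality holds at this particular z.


Coefficients: c_0 = 4, c_1 = 4, c_2 = -4, c_3 = -2, c_4 = -4. Radius r = 1.
Part (a). Triangle bound: M_tri(r) = Σ_k |c_k| r^k
  = |4|·1^0 + |4|·1^1 + |-4|·1^2 + |-2|·1^3 + |-4|·1^4
  = 4 + 4 + 4 + 2 + 4 = 18.
This bounds M(r) := max_{|z|=r} |p(z)| from above; equality holds iff all terms c_k z^k can be made to align in phase at a single z on |z|=r.
Part (b). At z = 1 (real, on the circle |z| = r):
  p(1) = (4)·1^0 + (4)·1^1 + (-4)·1^2 + (-2)·1^3 + (-4)·1^4 = -2.
  |p(1)| = 2.
Check: |p(1)| = 2 ≤ 18 = M_tri(1). ✓ Equality does not hold at z = 1 (the coefficients have mixed signs, so the terms do not all align in phase there).

M_tri(1) = 18; |p(1)| = 2; equality at z=1: no.


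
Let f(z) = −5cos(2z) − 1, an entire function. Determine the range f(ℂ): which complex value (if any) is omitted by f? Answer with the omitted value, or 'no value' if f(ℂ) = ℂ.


Little Picard bounds the complement of f(ℂ) to at most one point.
cos is entire and surjective onto ℂ: for every w ∈ ℂ, cos(ζ) = w has a solution ζ ∈ ℂ (e.g., via the complex inverse arccos). With ζ = 2z this gives z = ζ/(2). Then -5·cos(2z) takes every value in -5·ℂ = ℂ, and adding -1 is a bijection of ℂ. So f is surjective and omits no value. (Note: only on the real line is cos bounded by [−1, 1].)

Omitted value: no value.


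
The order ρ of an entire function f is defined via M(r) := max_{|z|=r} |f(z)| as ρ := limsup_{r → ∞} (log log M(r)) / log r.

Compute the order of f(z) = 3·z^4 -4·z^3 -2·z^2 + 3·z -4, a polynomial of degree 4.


|f(z)| ≤ Σ|c_k|·r^k = O(r^4) as r → ∞. Polynomial growth is O(e^{r^ε}) for every ε > 0 (since r^4/e^{r^ε} → 0), so ρ ≤ ε for all ε > 0, i.e. ρ = 0. Every nonconstant polynomial has order 0.
Therefore ρ = 0.

Order ρ = 0.


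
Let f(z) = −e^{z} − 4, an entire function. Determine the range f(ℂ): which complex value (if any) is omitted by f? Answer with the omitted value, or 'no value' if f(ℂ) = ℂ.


Little Picard bounds the complement of f(ℂ) to at most one point.
e^{z} is never zero on ℂ, so -1·e^{z} takes every value in ℂ ∖ {0}. Adding -4 shifts the range to ℂ ∖ {-4}. Thus f omits exactly the value -4.

Omitted value: -4.


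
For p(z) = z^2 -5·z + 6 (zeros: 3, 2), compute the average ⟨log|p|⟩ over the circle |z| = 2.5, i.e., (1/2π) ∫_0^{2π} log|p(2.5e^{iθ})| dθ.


Zeros: 2, 3; r = 2.5.
Inside |z| < r: 2. Outside (|z| ≥ r): 3.
p(0) = 6, so log|p(0)| = log(6) = 1.7918.
Apply Jensen: I(r) = log|p(0)| + Σ_k log(r/|z_k|), summed over zeros inside |z| < r.
  log(r/|z_k|) for z_k = 2: log(2.5/2) = 0.2231
  Outside zeros (3) contribute nothing to the Jensen sum.
Sum over inside zeros: 0.2231.
I(r) = log|p(0)| + (inside sum) = 1.7918 + 0.2231 = 2.0149.
Note: since some zeros are outside |z| ≤ r, the simplified n·log(r) form does NOT apply — only the inside zeros contribute.

I(r) ≈ 2.0149.


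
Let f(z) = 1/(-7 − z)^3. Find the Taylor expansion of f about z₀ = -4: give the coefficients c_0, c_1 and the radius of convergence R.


Let w = z − z₀, so z = z₀ + w.
Then -7 − z = -7 − (z₀ + w) = (-7 − z₀) − w = -3 − w.
f(z) = 1/(-3 − w)^3 = (1/(-3)^3) · (1 − w/(-3))^{−3}.
By the binomial series (1−u)^{−3} = Σ_{n≥0} C(n+2, 2) u^n for |u|<1, with u = w/(-3):
  c_n = C(n+2, 2) / (-3)^(n+3).
  c_0 = 1/(-3)^3 = -1/27.
  c_1 = 3/(-3)^4 = 1/27.
The series is valid for |w/d| < 1, i.e. |z − z₀| < |d|.
Radius of convergence: R = |-7 − z₀| = |-3| = 3 (distance from z₀ to the singularity z = -7).

c_0 = -1/27, c_1 = 1/27; R = 3.


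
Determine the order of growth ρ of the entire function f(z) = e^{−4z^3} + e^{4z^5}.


Each summand is entire of order 3 and 5 respectively (as in the single-exponential case). The order of a sum is at most the max of the orders, so ρ ≤ 5. For the lower bound: on |z|=r choose arg z so that 4z^5 is real positive; then |e^{4z^5}| = e^{4r^5} while |e^{-4z^3}| ≤ e^{4r^3} = o(e^{4r^5}). So |f| ≥ e^{4r^5}(1 − o(1)) and ρ ≥ 5. Hence ρ = max(3, 5) = 5.
Therefore ρ = 5.

Order ρ = 5.


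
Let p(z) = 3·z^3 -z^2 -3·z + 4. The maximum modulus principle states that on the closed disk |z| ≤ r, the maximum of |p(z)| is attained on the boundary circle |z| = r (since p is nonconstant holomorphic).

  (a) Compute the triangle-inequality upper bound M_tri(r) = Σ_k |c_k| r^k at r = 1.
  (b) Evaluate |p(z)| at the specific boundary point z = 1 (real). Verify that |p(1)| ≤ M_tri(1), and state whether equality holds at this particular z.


Coefficients: c_0 = 4, c_1 = -3, c_2 = -1, c_3 = 3. Radius r = 1.
Part (a). Triangle bound: M_tri(r) = Σ_k |c_k| r^k
  = |4|·1^0 + |-3|·1^1 + |-1|·1^2 + |3|·1^3
  = 4 + 3 + 1 + 3 = 11.
This bounds M(r) := max_{|z|=r} |p(z)| from above; equality holds iff all terms c_k z^k can be made to align in phase at a single z on |z|=r.
Part (b). At z = 1 (real, on the circle |z| = r):
  p(1) = (4)·1^0 + (-3)·1^1 + (-1)·1^2 + (3)·1^3 = 3.
  |p(1)| = 3.
Check: |p(1)| = 3 ≤ 11 = M_tri(1). ✓ Equality does not hold at z = 1 (the coefficients have mixed signs, so the terms do not all align in phase there).

M_tri(1) = 11; |p(1)| = 3; equality at z=1: no.


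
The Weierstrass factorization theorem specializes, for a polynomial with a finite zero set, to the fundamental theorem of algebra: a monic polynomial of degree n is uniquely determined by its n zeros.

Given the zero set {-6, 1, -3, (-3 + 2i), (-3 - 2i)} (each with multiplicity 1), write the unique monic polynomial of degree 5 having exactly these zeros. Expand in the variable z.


The polynomial is p(z) = ∏_{α ∈ S} (z − α), where S = {-6, 1, -3, (-3 + 2i), (-3 - 2i)}.
Expanding the product yields: p(z) = z^5 + 14·z^4 + 70·z^3 + 140·z^2 + 9·z -234.
Note conjugate pairs combine to real quadratics: (z − (-3+2i))(z − (-3−2i)) = z² + 6z + 13.
The resulting polynomial has degree 5 and real coefficients as required.

p(z) = z^5 + 14·z^4 + 70·z^3 + 140·z^2 + 9·z -234.


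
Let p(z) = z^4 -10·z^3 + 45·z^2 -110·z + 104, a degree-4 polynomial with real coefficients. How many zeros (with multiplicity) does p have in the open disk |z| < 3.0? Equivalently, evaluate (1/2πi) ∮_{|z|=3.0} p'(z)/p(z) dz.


The zeros of p are: 4, (2 + 3i), (2 - 3i), 2.
Their magnitudes are: 4, 3.606, 3.606, 2.
Zeros with |z| < R = 3.0: 2.
Count = 1.
By the argument principle, (1/2πi) ∮_{|z|=R} p'(z)/p(z) dz equals exactly this count.

Number of zeros inside |z| < 3.0: 1.


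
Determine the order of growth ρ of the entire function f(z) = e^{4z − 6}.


|e^{4z − 6}| = e^{Re(4·z) + -6} ≤ e^{4|z|^1 + -6} = e^{4r^1 + -6} on |z| = r, so ρ ≤ 1. Choosing z on |z|=r so that 4·z is real positive (always possible by picking arg z appropriately) gives |f(z)| = e^{4r^1 + -6}, matching the bound. The additive constant -6 does not affect log log M(r) ~ 1·log r. Hence ρ = 1.
Therefore ρ = 1.

Order ρ = 1.
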